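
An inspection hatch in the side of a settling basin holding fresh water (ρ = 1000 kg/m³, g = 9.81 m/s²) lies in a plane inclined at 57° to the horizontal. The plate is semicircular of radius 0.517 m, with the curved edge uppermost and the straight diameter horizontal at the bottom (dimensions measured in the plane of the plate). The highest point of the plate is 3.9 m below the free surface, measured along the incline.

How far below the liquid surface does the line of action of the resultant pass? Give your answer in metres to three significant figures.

γ = ρg = 1000 × 9.81 = 9810 N/m³ = 9.81 kN/m³.
Let θ = 57° be the plate's angle to the horizontal; measure y along the incline from where the plane meets the free surface. Vertical depth h = y·sinθ with sinθ = 0.838671.
The centroid lies 4r/(3π) = 0.219422 m above the diameter, so r − 4r/(3π) = 0.517 − 0.219422 = 0.297578 m below the topmost point, so y_c = 3.9 + 0.297578 = 4.19758 m and h_c = 4.19758 × 0.838671 = 3.52039 m.
A = πr²/2 = π × 0.517²/2 = 0.419857 m².
Resultant F = γ·h_c·A = 9.81 × 3.52039 × 0.419857 = 14.4998 kN.
I_c = (π/8 − 8/(9π))·r⁴ = 0.109757 × 0.517⁴ = 0.00784141 m⁴.
Centre of pressure: y_p = y_c + I_c/(y_c·A) = 4.19758 + 0.00784141/(4.19758 × 0.419857) = 4.19758 + 0.00444932 = 4.20203 m along the plane.
Vertically, h_p = y_p·sinθ = 4.20203 × 0.838671 = 3.52412 m.

h_p = 3.52 m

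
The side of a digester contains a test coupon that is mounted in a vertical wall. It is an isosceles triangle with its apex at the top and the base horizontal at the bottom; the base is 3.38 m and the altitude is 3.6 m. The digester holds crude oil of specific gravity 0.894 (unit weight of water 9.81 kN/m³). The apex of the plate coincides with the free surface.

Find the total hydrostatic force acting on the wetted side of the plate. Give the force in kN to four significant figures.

F ≈ 128.1 kN

γ = 0.894 × 9.81 = 8.77014 kN/m³.
With the apex up, the centroid sits 2h/3 = 2 × 3.6/3 = 2.4 m below the apex, so the centroid depth is h_c = 2.4 m.
A = ½ × 3.38 × 3.6 = 6.084 m².
Resultant F = γ·h_c·A = 8.77014 × 2.4 × 6.084 = 128.058 kN.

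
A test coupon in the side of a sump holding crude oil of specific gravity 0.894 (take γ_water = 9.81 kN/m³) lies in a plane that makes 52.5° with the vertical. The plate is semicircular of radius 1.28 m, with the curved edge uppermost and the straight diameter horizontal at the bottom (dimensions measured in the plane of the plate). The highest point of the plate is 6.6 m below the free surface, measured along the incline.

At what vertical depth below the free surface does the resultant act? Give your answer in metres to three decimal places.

γ = 0.894 × 9.81 = 8.77014 kN/m³.
The plate makes 52.5° with the vertical, i.e. θ = 90° − 52.5° = 37.5° to the horizontal. Measuring y along the incline from the free-surface line, vertical depth h = y·sinθ with sinθ = 0.608761.
The centroid lies 4r/(3π) = 0.543249 m above the diameter, so r − 4r/(3π) = 1.28 − 0.543249 = 0.736751 m below the topmost point, so y_c = 6.6 + 0.736751 = 7.33675 m and h_c = 7.33675 × 0.608761 = 4.46633 m.
A = πr²/2 = π × 1.28²/2 = 2.57359 m².
Resultant F = γ·h_c·A = 8.77014 × 4.46633 × 2.57359 = 100.808 kN.
I_c = (π/8 − 8/(9π))·r⁴ = 0.109757 × 1.28⁴ = 0.294627 m⁴.
Centre of pressure: y_p = y_c + I_c/(y_c·A) = 7.33675 + 0.294627/(7.33675 × 2.57359) = 7.33675 + 0.0156038 = 7.35235 m along the plane.
Vertically, h_p = y_p·sinθ = 7.35235 × 0.608761 = 4.47582 m.

h_p = 4.476 m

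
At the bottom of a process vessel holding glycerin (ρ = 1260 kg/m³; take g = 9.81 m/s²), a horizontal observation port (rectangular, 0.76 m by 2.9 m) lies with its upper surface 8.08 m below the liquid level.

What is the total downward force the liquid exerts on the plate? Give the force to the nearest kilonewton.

γ = ρg = 1260 × 9.81 / 1000 = 12.3606 kN/m³.
The plate is horizontal, so pressure is uniform at p = γ·h = 12.3606 × 8.08 = 99.8736 kN/m².
A = 0.76 × 2.9 = 2.204 m².
F = p·A = 99.8736 × 2.204 = 220.121 kN.

F ≈ 220 kN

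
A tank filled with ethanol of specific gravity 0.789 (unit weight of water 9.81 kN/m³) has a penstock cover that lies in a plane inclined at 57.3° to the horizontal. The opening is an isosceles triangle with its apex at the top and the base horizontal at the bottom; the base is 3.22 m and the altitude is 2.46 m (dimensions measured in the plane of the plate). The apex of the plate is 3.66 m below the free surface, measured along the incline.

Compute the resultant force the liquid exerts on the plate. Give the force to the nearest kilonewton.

γ = 0.789 × 9.81 = 7.74009 kN/m³.
Let θ = 57.3° be the plate's angle to the horizontal; measure y along the incline from where the plane meets the free surface. Vertical depth h = y·sinθ with sinθ = 0.841511.
With the apex up, the centroid sits 2h/3 = 2 × 2.46/3 = 1.64 m below the apex, so y_c = 3.66 + 1.64 = 5.3 m and h_c = 5.3 × 0.841511 = 4.46001 m.
A = ½ × 3.22 × 2.46 = 3.9606 m².
Resultant F = γ·h_c·A = 7.74009 × 4.46001 × 3.9606 = 136.723 kN.

F ≈ 137 kN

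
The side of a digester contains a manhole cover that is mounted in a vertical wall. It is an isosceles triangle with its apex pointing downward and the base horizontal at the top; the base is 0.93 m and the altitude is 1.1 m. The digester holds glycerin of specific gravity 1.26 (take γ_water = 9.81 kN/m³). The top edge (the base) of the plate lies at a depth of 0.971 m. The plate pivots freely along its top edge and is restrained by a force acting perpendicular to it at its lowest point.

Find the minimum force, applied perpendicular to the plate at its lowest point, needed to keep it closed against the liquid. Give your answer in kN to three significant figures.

P ≈ 3.21 kN

γ = 1.26 × 9.81 = 12.3606 kN/m³.
With the apex down, the centroid sits h/3 = 1.1/3 = 0.366667 m below the base (the top edge), so the centroid depth is h_c = 0.971 + 0.366667 = 1.33767 m.
A = ½ × 0.93 × 1.1 = 0.5115 m².
Resultant F = γ·h_c·A = 12.3606 × 1.33767 × 0.5115 = 8.45735 kN.
I_c = b·h³/36 = 0.93 × 1.1³/36 = 0.0343842 m⁴.
Centre of pressure: y_p = y_c + I_c/(y_c·A) = 1.33767 + 0.0343842/(1.33767 × 0.5115) = 1.33767 + 0.0502533 = 1.38792 m along the plane.
The resultant acts 0.366667 + 0.0502533 = 0.41692 m (along the plate) below the hinge at the top edge, so the moment about the hinge is M = F × 0.41692 = 8.45735 × 0.41692 = 3.52604 kN·m.
A normal force at the bottom, 1.1 m from the hinge, must supply this moment: P = 3.52604/1.1 = 3.20549 kN.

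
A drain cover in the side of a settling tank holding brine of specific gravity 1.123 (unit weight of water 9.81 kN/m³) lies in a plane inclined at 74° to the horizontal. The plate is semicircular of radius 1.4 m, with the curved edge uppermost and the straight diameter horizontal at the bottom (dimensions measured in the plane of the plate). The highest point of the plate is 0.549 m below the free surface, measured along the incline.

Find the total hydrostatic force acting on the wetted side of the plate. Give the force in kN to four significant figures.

γ = 1.123 × 9.81 = 11.01663 kN/m³.
Let θ = 74° be the plate's angle to the horizontal; measure y along the incline from where the plane meets the free surface. Vertical depth h = y·sinθ with sinθ = 0.961262.
The centroid lies 4r/(3π) = 0.594178 m above the diameter, so r − 4r/(3π) = 1.4 − 0.594178 = 0.805822 m below the topmost point, so y_c = 0.549 + 0.805822 = 1.35482 m and h_c = 1.35482 × 0.961262 = 1.30234 m.
A = πr²/2 = π × 1.4²/2 = 3.07876 m².
Resultant F = γ·h_c·A = 11.01663 × 1.30234 × 3.07876 = 44.1722 kN.

F ≈ 44.17 kN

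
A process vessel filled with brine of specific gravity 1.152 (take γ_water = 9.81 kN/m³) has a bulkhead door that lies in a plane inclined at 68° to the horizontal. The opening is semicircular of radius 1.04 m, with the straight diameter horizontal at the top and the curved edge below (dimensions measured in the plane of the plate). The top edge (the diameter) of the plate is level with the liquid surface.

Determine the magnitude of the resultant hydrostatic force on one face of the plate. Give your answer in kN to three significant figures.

F ≈ 7.86 kN

γ = 1.152 × 9.81 = 11.30112 kN/m³.
Let θ = 68° be the plate's angle to the horizontal; measure y along the incline from where the plane meets the free surface. Vertical depth h = y·sinθ with sinθ = 0.927184.
The centroid of a semicircle lies 4r/(3π) = 0.44139 m from the diameter, here below the top edge, so y_c = 0.44139 m and h_c = 0.44139 × 0.927184 = 0.40925 m.
A = πr²/2 = π × 1.04²/2 = 1.69897 m².
Resultant F = γ·h_c·A = 11.30112 × 0.40925 × 1.69897 = 7.85771 kN.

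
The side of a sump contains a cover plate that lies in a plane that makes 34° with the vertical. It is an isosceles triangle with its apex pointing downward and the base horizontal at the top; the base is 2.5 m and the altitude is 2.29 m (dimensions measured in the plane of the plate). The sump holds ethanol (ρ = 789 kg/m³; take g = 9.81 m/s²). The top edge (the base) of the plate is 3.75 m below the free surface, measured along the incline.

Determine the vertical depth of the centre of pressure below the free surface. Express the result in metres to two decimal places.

h_p = 3.80 m

γ = ρg = 789 × 9.81 / 1000 = 7.74009 kN/m³.
The plate makes 34° with the vertical, i.e. θ = 90° − 34° = 56° to the horizontal. Measuring y along the incline from the free-surface line, vertical depth h = y·sinθ with sinθ = 0.829038.
With the apex down, the centroid sits h/3 = 2.29/3 = 0.763333 m below the base (the top edge), so y_c = 3.75 + 0.763333 = 4.51333 m and h_c = 4.51333 × 0.829038 = 3.74172 m.
A = ½ × 2.5 × 2.29 = 2.8625 m².
Resultant F = γ·h_c·A = 7.74009 × 3.74172 × 2.8625 = 82.9016 kN.
I_c = b·h³/36 = 2.5 × 2.29³/36 = 0.833958 m⁴.
Centre of pressure: y_p = y_c + I_c/(y_c·A) = 4.51333 + 0.833958/(4.51333 × 2.8625) = 4.51333 + 0.0645508 = 4.57788 m along the plane.
Vertically, h_p = y_p·sinθ = 4.57788 × 0.829038 = 3.79524 m.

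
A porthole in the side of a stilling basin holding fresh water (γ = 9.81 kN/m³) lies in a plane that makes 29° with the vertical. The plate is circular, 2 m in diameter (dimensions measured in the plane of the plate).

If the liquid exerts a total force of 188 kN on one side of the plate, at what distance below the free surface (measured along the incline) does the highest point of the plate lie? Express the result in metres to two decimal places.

γ = 9.81 kN/m³.
A = π(1)² = 3.14159 m².
From F = γ·h_c·A, the centroid depth is h_c = 188/(9.81 × 3.14159) = 6.10013 m.
The plate makes 29° with the vertical, i.e. θ = 90° − 29° = 61° to the horizontal. Measuring y along the incline from the free-surface line, vertical depth h = y·sinθ with sinθ = 0.874620.
Along the incline, y_c = h_c/sinθ = 6.10013/0.874620 = 6.97461 m.
The centroid is at the centre, 1 m below the top of the plate, so the highest point sits at y_top = 6.97461 − 1 = 5.97461 m along the incline.

y_top ≈ 5.97 m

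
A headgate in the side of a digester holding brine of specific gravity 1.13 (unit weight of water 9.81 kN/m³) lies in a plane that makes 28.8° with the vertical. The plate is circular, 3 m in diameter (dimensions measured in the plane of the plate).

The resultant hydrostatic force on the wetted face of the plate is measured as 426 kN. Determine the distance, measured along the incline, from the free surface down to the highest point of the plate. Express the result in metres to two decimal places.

y_top ≈ 4.70 m

γ = 1.13 × 9.81 = 11.0853 kN/m³.
A = π(1.5)² = 7.06858 m².
From F = γ·h_c·A, the centroid depth is h_c = 426/(11.0853 × 7.06858) = 5.43663 m.
The plate makes 28.8° with the vertical, i.e. θ = 90° − 28.8° = 61.2° to the horizontal. Measuring y along the incline from the free-surface line, vertical depth h = y·sinθ with sinθ = 0.876307.
Along the incline, y_c = h_c/sinθ = 5.43663/0.876307 = 6.20402 m.
The centroid is at the centre, 1.5 m below the top of the plate, so the highest point sits at y_top = 6.20402 − 1.5 = 4.70402 m along the incline.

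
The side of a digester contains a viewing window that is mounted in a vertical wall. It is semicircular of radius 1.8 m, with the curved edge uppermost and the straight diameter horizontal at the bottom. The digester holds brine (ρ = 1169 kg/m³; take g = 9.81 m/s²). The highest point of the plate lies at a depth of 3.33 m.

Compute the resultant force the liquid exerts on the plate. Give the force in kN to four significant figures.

γ = ρg = 1169 × 9.81 / 1000 = 11.46789 kN/m³.
The centroid lies 4r/(3π) = 0.763944 m above the diameter, so r − 4r/(3π) = 1.8 − 0.763944 = 1.03606 m below the topmost point, so the centroid depth is h_c = 3.33 + 1.03606 = 4.36606 m.
A = πr²/2 = π × 1.8²/2 = 5.08938 m².
Resultant F = γ·h_c·A = 11.46789 × 4.36606 × 5.08938 = 254.823 kN.

F ≈ 254.8 kN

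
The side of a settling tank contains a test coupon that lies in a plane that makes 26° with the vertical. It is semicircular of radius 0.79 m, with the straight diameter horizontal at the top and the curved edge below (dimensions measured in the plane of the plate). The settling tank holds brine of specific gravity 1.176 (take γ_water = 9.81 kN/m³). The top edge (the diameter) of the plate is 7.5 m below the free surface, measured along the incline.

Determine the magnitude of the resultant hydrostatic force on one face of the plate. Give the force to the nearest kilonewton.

F ≈ 80 kN

γ = 1.176 × 9.81 = 11.53656 kN/m³.
The plate makes 26° with the vertical, i.e. θ = 90° − 26° = 64° to the horizontal. Measuring y along the incline from the free-surface line, vertical depth h = y·sinθ with sinθ = 0.898794.
The centroid of a semicircle lies 4r/(3π) = 0.335286 m from the diameter, here below the top edge, so y_c = 7.5 + 0.335286 = 7.83529 m and h_c = 7.83529 × 0.898794 = 7.04231 m.
A = πr²/2 = π × 0.79²/2 = 0.980334 m².
Resultant F = γ·h_c·A = 11.53656 × 7.04231 × 0.980334 = 79.6463 kN.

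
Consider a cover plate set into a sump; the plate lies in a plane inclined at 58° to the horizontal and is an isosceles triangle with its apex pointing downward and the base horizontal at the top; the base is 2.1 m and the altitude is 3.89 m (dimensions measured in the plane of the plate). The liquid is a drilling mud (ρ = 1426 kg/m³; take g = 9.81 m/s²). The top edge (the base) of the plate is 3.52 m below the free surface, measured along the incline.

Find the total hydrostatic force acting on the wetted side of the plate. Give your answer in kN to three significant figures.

F ≈ 233 kN

γ = ρg = 1426 × 9.81 / 1000 = 13.98906 kN/m³.
Let θ = 58° be the plate's angle to the horizontal; measure y along the incline from where the plane meets the free surface. Vertical depth h = y·sinθ with sinθ = 0.848048.
With the apex down, the centroid sits h/3 = 3.89/3 = 1.29667 m below the base (the top edge), so y_c = 3.52 + 1.29667 = 4.81667 m and h_c = 4.81667 × 0.848048 = 4.08477 m.
A = ½ × 2.1 × 3.89 = 4.0845 m².
Resultant F = γ·h_c·A = 13.98906 × 4.08477 × 4.0845 = 233.397 kN.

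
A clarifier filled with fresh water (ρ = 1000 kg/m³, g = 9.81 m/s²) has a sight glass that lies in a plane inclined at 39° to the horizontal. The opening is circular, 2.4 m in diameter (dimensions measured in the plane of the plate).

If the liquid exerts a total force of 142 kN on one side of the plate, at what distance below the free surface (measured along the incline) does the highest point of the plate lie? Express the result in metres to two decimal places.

γ = ρg = 1000 × 9.81 = 9810 N/m³ = 9.81 kN/m³.
A = π(1.2)² = 4.52389 m².
From F = γ·h_c·A, the centroid depth is h_c = 142/(9.81 × 4.52389) = 3.19969 m.
Let θ = 39° be the plate's angle to the horizontal; measure y along the incline from where the plane meets the free surface. Vertical depth h = y·sinθ with sinθ = 0.629320.
Along the incline, y_c = h_c/sinθ = 3.19969/0.629320 = 5.08436 m.
The centroid is at the centre, 1.2 m below the top of the plate, so the highest point sits at y_top = 5.08436 − 1.2 = 3.88436 m along the incline.

y_top ≈ 3.88 m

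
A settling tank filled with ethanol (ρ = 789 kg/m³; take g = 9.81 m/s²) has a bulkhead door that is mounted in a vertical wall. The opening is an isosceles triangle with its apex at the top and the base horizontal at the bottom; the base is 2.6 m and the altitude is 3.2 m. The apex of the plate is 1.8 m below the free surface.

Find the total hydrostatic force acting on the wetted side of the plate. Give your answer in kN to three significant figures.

γ = ρg = 789 × 9.81 / 1000 = 7.74009 kN/m³.
With the apex up, the centroid sits 2h/3 = 2 × 3.2/3 = 2.13333 m below the apex, so the centroid depth is h_c = 1.8 + 2.13333 = 3.93333 m.
A = ½ × 2.6 × 3.2 = 4.16 m².
Resultant F = γ·h_c·A = 7.74009 × 3.93333 × 4.16 = 126.648 kN.

F ≈ 127 kN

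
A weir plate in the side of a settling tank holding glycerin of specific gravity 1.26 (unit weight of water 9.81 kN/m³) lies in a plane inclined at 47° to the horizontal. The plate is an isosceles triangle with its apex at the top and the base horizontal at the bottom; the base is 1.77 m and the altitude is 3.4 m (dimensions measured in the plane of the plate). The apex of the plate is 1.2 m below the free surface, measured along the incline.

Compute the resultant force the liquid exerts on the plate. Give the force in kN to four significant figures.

γ = 1.26 × 9.81 = 12.3606 kN/m³.
Let θ = 47° be the plate's angle to the horizontal; measure y along the incline from where the plane meets the free surface. Vertical depth h = y·sinθ with sinθ = 0.731354.
With the apex up, the centroid sits 2h/3 = 2 × 3.4/3 = 2.26667 m below the apex, so y_c = 1.2 + 2.26667 = 3.46667 m and h_c = 3.46667 × 0.731354 = 2.53536 m.
A = ½ × 1.77 × 3.4 = 3.009 m².
Resultant F = γ·h_c·A = 12.3606 × 2.53536 × 3.009 = 94.2978 kN.

F ≈ 94.30 kN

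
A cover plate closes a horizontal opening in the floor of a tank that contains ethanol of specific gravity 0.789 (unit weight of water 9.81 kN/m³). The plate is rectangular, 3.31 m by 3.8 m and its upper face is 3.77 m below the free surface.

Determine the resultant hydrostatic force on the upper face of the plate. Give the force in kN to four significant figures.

γ = 0.789 × 9.81 = 7.74009 kN/m³.
The plate is horizontal, so pressure is uniform at p = γ·h = 7.74009 × 3.77 = 29.1801 kN/m².
A = 3.31 × 3.8 = 12.578 m².
F = p·A = 29.1801 × 12.578 = 367.027 kN.

F ≈ 367.0 kN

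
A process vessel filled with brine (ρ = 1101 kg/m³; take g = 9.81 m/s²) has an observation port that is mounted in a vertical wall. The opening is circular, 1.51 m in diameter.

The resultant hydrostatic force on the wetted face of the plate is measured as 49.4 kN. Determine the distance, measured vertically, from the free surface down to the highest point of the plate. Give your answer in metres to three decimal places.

d_top ≈ 1.799 m

γ = ρg = 1101 × 9.81 / 1000 = 10.80081 kN/m³.
A = π(0.755)² = 1.79079 m².
From F = γ·h_c·A, the centroid depth is h_c = 49.4/(10.80081 × 1.79079) = 2.55403 m.
The centroid is at the centre, 0.755 m below the top of the plate, so the highest point sits at h_top = 2.55403 − 0.755 = 1.79903 m below the surface.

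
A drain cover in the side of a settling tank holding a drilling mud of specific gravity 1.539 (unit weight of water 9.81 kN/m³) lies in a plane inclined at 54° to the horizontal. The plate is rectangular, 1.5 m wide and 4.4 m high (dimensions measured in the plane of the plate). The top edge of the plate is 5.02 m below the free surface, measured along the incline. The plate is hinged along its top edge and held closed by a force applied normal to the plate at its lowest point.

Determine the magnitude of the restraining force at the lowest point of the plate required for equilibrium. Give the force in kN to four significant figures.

γ = 1.539 × 9.81 = 15.09759 kN/m³.
Let θ = 54° be the plate's angle to the horizontal; measure y along the incline from where the plane meets the free surface. Vertical depth h = y·sinθ with sinθ = 0.809017.
The centroid lies 4.4/2 = 2.2 m below the top edge, so y_c = 5.02 + 2.2 = 7.22 m and h_c = 7.22 × 0.809017 = 5.8411 m.
A = 1.5 × 4.4 = 6.6 m².
Resultant F = γ·h_c·A = 15.09759 × 5.8411 × 6.6 = 582.031 kN.
I_c = b·h³/12 = 1.5 × 4.4³/12 = 10.648 m⁴.
Centre of pressure: y_p = y_c + I_c/(y_c·A) = 7.22 + 10.648/(7.22 × 6.6) = 7.22 + 0.223453 = 7.44345 m along the plane.
The resultant acts 2.2 + 0.223453 = 2.42345 m (along the plate) below the hinge at the top edge, so the moment about the hinge is M = F × 2.42345 = 582.031 × 2.42345 = 1410.52 kN·m.
A normal force at the bottom, 4.4 m from the hinge, must supply this moment: P = 1410.52/4.4 = 320.573 kN.

P ≈ 320.6 kN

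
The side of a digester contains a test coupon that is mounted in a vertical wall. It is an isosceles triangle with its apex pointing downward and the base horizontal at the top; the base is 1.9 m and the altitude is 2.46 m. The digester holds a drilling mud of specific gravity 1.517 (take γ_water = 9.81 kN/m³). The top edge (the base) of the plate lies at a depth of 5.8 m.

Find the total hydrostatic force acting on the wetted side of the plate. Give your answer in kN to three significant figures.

γ = 1.517 × 9.81 = 14.88177 kN/m³.
With the apex down, the centroid sits h/3 = 2.46/3 = 0.82 m below the base (the top edge), so the centroid depth is h_c = 5.8 + 0.82 = 6.62 m.
A = ½ × 1.9 × 2.46 = 2.337 m².
Resultant F = γ·h_c·A = 14.88177 × 6.62 × 2.337 = 230.235 kN.

F ≈ 230 kN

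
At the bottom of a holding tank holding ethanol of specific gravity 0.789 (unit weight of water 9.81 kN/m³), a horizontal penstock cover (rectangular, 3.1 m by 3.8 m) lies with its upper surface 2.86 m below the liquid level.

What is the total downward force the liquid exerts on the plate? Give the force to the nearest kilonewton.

F ≈ 261 kN

γ = 0.789 × 9.81 = 7.74009 kN/m³.
The plate is horizontal, so pressure is uniform at p = γ·h = 7.74009 × 2.86 = 22.1367 kN/m².
A = 3.1 × 3.8 = 11.78 m².
F = p·A = 22.1367 × 11.78 = 260.77 kN.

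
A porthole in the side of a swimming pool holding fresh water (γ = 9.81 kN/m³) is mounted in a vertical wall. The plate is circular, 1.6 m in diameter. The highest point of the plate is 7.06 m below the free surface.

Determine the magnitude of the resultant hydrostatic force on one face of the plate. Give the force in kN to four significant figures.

F ≈ 155.0 kN

γ = 9.81 kN/m³.
The centroid is at the centre, 0.8 m below the top of the plate, so the centroid depth is h_c = 7.06 + 0.8 = 7.86 m.
A = π(0.8)² = 2.01062 m².
Resultant F = γ·h_c·A = 9.81 × 7.86 × 2.01062 = 155.032 kN.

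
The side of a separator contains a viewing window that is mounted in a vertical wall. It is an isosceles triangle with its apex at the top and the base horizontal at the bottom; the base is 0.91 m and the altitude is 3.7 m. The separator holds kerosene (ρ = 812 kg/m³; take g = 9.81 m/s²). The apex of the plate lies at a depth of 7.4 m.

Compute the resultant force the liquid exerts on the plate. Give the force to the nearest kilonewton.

γ = ρg = 812 × 9.81 / 1000 = 7.96572 kN/m³.
With the apex up, the centroid sits 2h/3 = 2 × 3.7/3 = 2.46667 m below the apex, so the centroid depth is h_c = 7.4 + 2.46667 = 9.86667 m.
A = ½ × 0.91 × 3.7 = 1.6835 m².
Resultant F = γ·h_c·A = 7.96572 × 9.86667 × 1.6835 = 132.315 kN.

F ≈ 132 kN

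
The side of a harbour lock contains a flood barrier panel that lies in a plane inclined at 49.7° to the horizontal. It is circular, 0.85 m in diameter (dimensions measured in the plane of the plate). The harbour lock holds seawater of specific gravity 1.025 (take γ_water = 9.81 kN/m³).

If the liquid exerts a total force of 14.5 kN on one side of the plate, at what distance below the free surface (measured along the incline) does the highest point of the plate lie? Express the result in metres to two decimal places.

γ = 1.025 × 9.81 = 10.05525 kN/m³.
A = π(0.425)² = 0.56745 m².
From F = γ·h_c·A, the centroid depth is h_c = 14.5/(10.05525 × 0.56745) = 2.54125 m.
Let θ = 49.7° be the plate's angle to the horizontal; measure y along the incline from where the plane meets the free surface. Vertical depth h = y·sinθ with sinθ = 0.762668.
Along the incline, y_c = h_c/sinθ = 2.54125/0.762668 = 3.33205 m.
The centroid is at the centre, 0.425 m below the top of the plate, so the highest point sits at y_top = 3.33205 − 0.425 = 2.90705 m along the incline.

y_top ≈ 2.91 m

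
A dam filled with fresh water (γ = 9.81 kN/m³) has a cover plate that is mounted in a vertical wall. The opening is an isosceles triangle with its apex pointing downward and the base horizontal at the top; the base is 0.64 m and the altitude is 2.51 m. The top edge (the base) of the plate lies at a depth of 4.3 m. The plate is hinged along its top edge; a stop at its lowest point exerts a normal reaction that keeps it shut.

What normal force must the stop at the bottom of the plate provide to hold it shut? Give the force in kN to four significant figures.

γ = 9.81 kN/m³.
With the apex down, the centroid sits h/3 = 2.51/3 = 0.836667 m below the base (the top edge), so the centroid depth is h_c = 4.3 + 0.836667 = 5.13667 m.
A = ½ × 0.64 × 2.51 = 0.8032 m².
Resultant F = γ·h_c·A = 9.81 × 5.13667 × 0.8032 = 40.4738 kN.
I_c = b·h³/36 = 0.64 × 2.51³/36 = 0.281124 m⁴.
Centre of pressure: y_p = y_c + I_c/(y_c·A) = 5.13667 + 0.281124/(5.13667 × 0.8032) = 5.13667 + 0.0681385 = 5.20481 m along the plane.
The resultant acts 0.836667 + 0.0681385 = 0.904806 m (along the plate) below the hinge at the top edge, so the moment about the hinge is M = F × 0.904806 = 40.4738 × 0.904806 = 36.6209 kN·m.
A normal force at the bottom, 2.51 m from the hinge, must supply this moment: P = 36.6209/2.51 = 14.59 kN.

P ≈ 14.59 kN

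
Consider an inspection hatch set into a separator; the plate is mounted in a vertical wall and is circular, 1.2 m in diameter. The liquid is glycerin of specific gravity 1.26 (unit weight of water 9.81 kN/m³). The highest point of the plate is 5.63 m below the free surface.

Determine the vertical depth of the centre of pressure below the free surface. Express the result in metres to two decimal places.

γ = 1.26 × 9.81 = 12.3606 kN/m³.
The centroid is at the centre, 0.6 m below the top of the plate, so the centroid depth is h_c = 5.63 + 0.6 = 6.23 m.
A = π(0.6)² = 1.13097 m².
Resultant F = γ·h_c·A = 12.3606 × 6.23 × 1.13097 = 87.0921 kN.
I_c = πr⁴/4 = π × 0.6⁴/4 = 0.101788 m⁴.
Centre of pressure: y_p = y_c + I_c/(y_c·A) = 6.23 + 0.101788/(6.23 × 1.13097) = 6.23 + 0.0144463 = 6.24445 m along the plane.

h_p = 6.24 m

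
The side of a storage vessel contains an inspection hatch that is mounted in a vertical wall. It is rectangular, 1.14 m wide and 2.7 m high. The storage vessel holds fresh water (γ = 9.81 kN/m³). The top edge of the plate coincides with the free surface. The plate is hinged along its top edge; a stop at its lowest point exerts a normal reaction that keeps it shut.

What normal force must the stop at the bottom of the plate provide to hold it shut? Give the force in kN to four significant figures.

γ = 9.81 kN/m³.
The centroid lies 2.7/2 = 1.35 m below the top edge, so the centroid depth is h_c = 1.35 m.
A = 1.14 × 2.7 = 3.078 m².
Resultant F = γ·h_c·A = 9.81 × 1.35 × 3.078 = 40.7635 kN.
I_c = b·h³/12 = 1.14 × 2.7³/12 = 1.86989 m⁴.
Centre of pressure: y_p = y_c + I_c/(y_c·A) = 1.35 + 1.86989/(1.35 × 3.078) = 1.35 + 0.450001 = 1.8 m along the plane.
The resultant acts 1.35 + 0.450001 = 1.8 m (along the plate) below the hinge at the top edge, so the moment about the hinge is M = F × 1.8 = 40.7635 × 1.8 = 73.3743 kN·m.
A normal force at the bottom, 2.7 m from the hinge, must supply this moment: P = 73.3743/2.7 = 27.1757 kN.

P ≈ 27.18 kN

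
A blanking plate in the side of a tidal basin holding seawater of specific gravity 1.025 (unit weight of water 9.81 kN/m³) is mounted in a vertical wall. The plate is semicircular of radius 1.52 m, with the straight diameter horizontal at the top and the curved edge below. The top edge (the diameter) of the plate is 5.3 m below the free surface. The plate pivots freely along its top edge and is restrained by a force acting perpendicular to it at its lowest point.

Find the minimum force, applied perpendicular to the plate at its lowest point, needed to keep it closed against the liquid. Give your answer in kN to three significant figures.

P ≈ 96.0 kN

γ = 1.025 × 9.81 = 10.05525 kN/m³.
The centroid of a semicircle lies 4r/(3π) = 0.645108 m from the diameter, here below the top edge, so the centroid depth is h_c = 5.3 + 0.645108 = 5.94511 m.
A = πr²/2 = π × 1.52²/2 = 3.62917 m².
Resultant F = γ·h_c·A = 10.05525 × 5.94511 × 3.62917 = 216.95 kN.
I_c = (π/8 − 8/(9π))·r⁴ = 0.109757 × 1.52⁴ = 0.585877 m⁴.
Centre of pressure: y_p = y_c + I_c/(y_c·A) = 5.94511 + 0.585877/(5.94511 × 3.62917) = 5.94511 + 0.0271543 = 5.97226 m along the plane.
The resultant acts 0.645108 + 0.0271543 = 0.672262 m (along the plate) below the hinge at the top edge, so the moment about the hinge is M = F × 0.672262 = 216.95 × 0.672262 = 145.847 kN·m.
A normal force at the bottom, 1.52 m from the hinge, must supply this moment: P = 145.847/1.52 = 95.952 kN.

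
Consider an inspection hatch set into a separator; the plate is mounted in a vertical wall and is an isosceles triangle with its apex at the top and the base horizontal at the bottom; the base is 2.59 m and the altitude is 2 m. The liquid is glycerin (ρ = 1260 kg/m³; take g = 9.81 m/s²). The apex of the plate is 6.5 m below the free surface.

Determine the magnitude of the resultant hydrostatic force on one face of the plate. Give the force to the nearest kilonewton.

γ = ρg = 1260 × 9.81 / 1000 = 12.3606 kN/m³.
With the apex up, the centroid sits 2h/3 = 2 × 2/3 = 1.33333 m below the apex, so the centroid depth is h_c = 6.5 + 1.33333 = 7.83333 m.
A = ½ × 2.59 × 2 = 2.59 m².
Resultant F = γ·h_c·A = 12.3606 × 7.83333 × 2.59 = 250.776 kN.

F ≈ 251 kN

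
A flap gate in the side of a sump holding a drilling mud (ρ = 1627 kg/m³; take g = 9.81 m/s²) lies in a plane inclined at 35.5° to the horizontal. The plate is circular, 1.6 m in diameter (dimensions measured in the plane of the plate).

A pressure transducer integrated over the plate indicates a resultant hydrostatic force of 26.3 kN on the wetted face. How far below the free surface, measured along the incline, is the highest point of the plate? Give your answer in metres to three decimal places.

γ = ρg = 1627 × 9.81 / 1000 = 15.96087 kN/m³.
A = π(0.8)² = 2.01062 m².
From F = γ·h_c·A, the centroid depth is h_c = 26.3/(15.96087 × 2.01062) = 0.819538 m.
Let θ = 35.5° be the plate's angle to the horizontal; measure y along the incline from where the plane meets the free surface. Vertical depth h = y·sinθ with sinθ = 0.580703.
Along the incline, y_c = h_c/sinθ = 0.819538/0.580703 = 1.41129 m.
The centroid is at the centre, 0.8 m below the top of the plate, so the highest point sits at y_top = 1.41129 − 0.8 = 0.61129 m along the incline.

y_top ≈ 0.611 m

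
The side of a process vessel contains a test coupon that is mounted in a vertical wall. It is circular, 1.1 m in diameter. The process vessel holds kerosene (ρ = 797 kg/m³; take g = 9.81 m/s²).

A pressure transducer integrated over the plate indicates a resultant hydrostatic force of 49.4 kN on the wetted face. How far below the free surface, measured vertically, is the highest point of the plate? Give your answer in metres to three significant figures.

γ = ρg = 797 × 9.81 / 1000 = 7.81857 kN/m³.
A = π(0.55)² = 0.950332 m².
From F = γ·h_c·A, the centroid depth is h_c = 49.4/(7.81857 × 0.950332) = 6.64851 m.
The centroid is at the centre, 0.55 m below the top of the plate, so the highest point sits at h_top = 6.64851 − 0.55 = 6.09851 m below the surface.

d_top ≈ 6.10 m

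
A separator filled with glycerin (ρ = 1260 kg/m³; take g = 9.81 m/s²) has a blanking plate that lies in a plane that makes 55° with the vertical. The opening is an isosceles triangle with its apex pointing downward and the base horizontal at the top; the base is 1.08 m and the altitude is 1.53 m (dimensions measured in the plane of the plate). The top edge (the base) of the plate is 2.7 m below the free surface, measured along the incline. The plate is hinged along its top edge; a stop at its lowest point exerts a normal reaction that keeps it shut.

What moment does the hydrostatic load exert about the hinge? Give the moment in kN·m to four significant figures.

γ = ρg = 1260 × 9.81 / 1000 = 12.3606 kN/m³.
The plate makes 55° with the vertical, i.e. θ = 90° − 55° = 35° to the horizontal. Measuring y along the incline from the free-surface line, vertical depth h = y·sinθ with sinθ = 0.573576.
With the apex down, the centroid sits h/3 = 1.53/3 = 0.51 m below the base (the top edge), so y_c = 2.7 + 0.51 = 3.21 m and h_c = 3.21 × 0.573576 = 1.84118 m.
A = ½ × 1.08 × 1.53 = 0.8262 m².
Resultant F = γ·h_c·A = 12.3606 × 1.84118 × 0.8262 = 18.8027 kN.
I_c = b·h³/36 = 1.08 × 1.53³/36 = 0.107447 m⁴.
Centre of pressure: y_p = y_c + I_c/(y_c·A) = 3.21 + 0.107447/(3.21 × 0.8262) = 3.21 + 0.0405139 = 3.25051 m along the plane.
The resultant acts 0.51 + 0.0405139 = 0.550514 m (along the plate) below the hinge at the top edge, so the moment about the hinge is M = F × 0.550514 = 18.8027 × 0.550514 = 10.3511 kN·m.

M ≈ 10.35 kN·m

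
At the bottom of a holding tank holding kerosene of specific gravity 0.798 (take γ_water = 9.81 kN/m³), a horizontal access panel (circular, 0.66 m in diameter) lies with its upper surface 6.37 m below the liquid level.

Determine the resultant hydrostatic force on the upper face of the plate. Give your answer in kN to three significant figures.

γ = 0.798 × 9.81 = 7.82838 kN/m³.
The plate is horizontal, so pressure is uniform at p = γ·h = 7.82838 × 6.37 = 49.8668 kN/m².
A = π(0.33)² = 0.342119 m².
F = p·A = 49.8668 × 0.342119 = 17.0604 kN.

F ≈ 17.1 kN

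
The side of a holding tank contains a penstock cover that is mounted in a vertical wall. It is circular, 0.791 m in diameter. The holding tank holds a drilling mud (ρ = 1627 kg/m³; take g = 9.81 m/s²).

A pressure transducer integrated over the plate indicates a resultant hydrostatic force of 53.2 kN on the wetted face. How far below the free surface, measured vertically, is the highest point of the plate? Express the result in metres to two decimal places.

d_top ≈ 6.39 m

γ = ρg = 1627 × 9.81 / 1000 = 15.96087 kN/m³.
A = π(0.3955)² = 0.491409 m².
From F = γ·h_c·A, the centroid depth is h_c = 53.2/(15.96087 × 0.491409) = 6.78285 m.
The centroid is at the centre, 0.3955 m below the top of the plate, so the highest point sits at h_top = 6.78285 − 0.3955 = 6.38735 m below the surface.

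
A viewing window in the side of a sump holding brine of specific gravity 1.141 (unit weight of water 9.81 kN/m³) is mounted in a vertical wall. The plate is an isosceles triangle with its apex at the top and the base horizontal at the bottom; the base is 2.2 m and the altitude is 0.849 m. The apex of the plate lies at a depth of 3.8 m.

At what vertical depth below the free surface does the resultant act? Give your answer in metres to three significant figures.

γ = 1.141 × 9.81 = 11.19321 kN/m³.
With the apex up, the centroid sits 2h/3 = 2 × 0.849/3 = 0.566 m below the apex, so the centroid depth is h_c = 3.8 + 0.566 = 4.366 m.
A = ½ × 2.2 × 0.849 = 0.9339 m².
Resultant F = γ·h_c·A = 11.19321 × 4.366 × 0.9339 = 45.6393 kN.
I_c = b·h³/36 = 2.2 × 0.849³/36 = 0.0373976 m⁴.
Centre of pressure: y_p = y_c + I_c/(y_c·A) = 4.366 + 0.0373976/(4.366 × 0.9339) = 4.366 + 0.00917191 = 4.37517 m along the plane.

h_p = 4.38 m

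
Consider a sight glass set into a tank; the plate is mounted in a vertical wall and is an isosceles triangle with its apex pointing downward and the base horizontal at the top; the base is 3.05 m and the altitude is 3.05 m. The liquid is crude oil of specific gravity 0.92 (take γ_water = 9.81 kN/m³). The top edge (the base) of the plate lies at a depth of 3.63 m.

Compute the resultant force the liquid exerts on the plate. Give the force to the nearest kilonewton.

γ = 0.92 × 9.81 = 9.0252 kN/m³.
With the apex down, the centroid sits h/3 = 3.05/3 = 1.01667 m below the base (the top edge), so the centroid depth is h_c = 3.63 + 1.01667 = 4.64667 m.
A = ½ × 3.05 × 3.05 = 4.65125 m².
Resultant F = γ·h_c·A = 9.0252 × 4.64667 × 4.65125 = 195.06 kN.

F ≈ 195 kN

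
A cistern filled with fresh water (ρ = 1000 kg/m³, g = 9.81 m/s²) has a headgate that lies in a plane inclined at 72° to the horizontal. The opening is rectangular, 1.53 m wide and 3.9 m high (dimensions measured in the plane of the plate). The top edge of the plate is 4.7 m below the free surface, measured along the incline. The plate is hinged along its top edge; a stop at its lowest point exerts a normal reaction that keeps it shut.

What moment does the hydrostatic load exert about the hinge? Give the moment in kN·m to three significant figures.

γ = ρg = 1000 × 9.81 = 9810 N/m³ = 9.81 kN/m³.
Let θ = 72° be the plate's angle to the horizontal; measure y along the incline from where the plane meets the free surface. Vertical depth h = y·sinθ with sinθ = 0.951057.
The centroid lies 3.9/2 = 1.95 m below the top edge, so y_c = 4.7 + 1.95 = 6.65 m and h_c = 6.65 × 0.951057 = 6.32453 m.
A = 1.53 × 3.9 = 5.967 m².
Resultant F = γ·h_c·A = 9.81 × 6.32453 × 5.967 = 370.214 kN.
I_c = b·h³/12 = 1.53 × 3.9³/12 = 7.56317 m⁴.
Centre of pressure: y_p = y_c + I_c/(y_c·A) = 6.65 + 7.56317/(6.65 × 5.967) = 6.65 + 0.190601 = 6.8406 m along the plane.
The resultant acts 1.95 + 0.190601 = 2.1406 m (along the plate) below the hinge at the top edge, so the moment about the hinge is M = F × 2.1406 = 370.214 × 2.1406 = 792.48 kN·m.

M ≈ 792 kN·m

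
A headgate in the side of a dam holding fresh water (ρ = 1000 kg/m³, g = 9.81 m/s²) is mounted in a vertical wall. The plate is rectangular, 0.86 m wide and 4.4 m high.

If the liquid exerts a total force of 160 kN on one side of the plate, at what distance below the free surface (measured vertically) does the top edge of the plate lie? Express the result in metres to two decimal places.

γ = ρg = 1000 × 9.81 = 9810 N/m³ = 9.81 kN/m³.
A = 0.86 × 4.4 = 3.784 m².
From F = γ·h_c·A, the centroid depth is h_c = 160/(9.81 × 3.784) = 4.31022 m.
The centroid lies 4.4/2 = 2.2 m below the top edge, so the top edge sits at h_top = 4.31022 − 2.2 = 2.11022 m below the surface.

d_top ≈ 2.11 m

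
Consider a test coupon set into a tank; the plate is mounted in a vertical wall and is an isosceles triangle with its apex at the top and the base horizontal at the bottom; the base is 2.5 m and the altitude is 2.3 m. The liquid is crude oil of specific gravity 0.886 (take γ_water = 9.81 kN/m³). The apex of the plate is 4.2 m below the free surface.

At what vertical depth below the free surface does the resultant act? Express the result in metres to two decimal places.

h_p = 5.78 m

γ = 0.886 × 9.81 = 8.69166 kN/m³.
With the apex up, the centroid sits 2h/3 = 2 × 2.3/3 = 1.53333 m below the apex, so the centroid depth is h_c = 4.2 + 1.53333 = 5.73333 m.
A = ½ × 2.5 × 2.3 = 2.875 m².
Resultant F = γ·h_c·A = 8.69166 × 5.73333 × 2.875 = 143.267 kN.
I_c = b·h³/36 = 2.5 × 2.3³/36 = 0.844931 m⁴.
Centre of pressure: y_p = y_c + I_c/(y_c·A) = 5.73333 + 0.844931/(5.73333 × 2.875) = 5.73333 + 0.0512597 = 5.78459 m along the plane.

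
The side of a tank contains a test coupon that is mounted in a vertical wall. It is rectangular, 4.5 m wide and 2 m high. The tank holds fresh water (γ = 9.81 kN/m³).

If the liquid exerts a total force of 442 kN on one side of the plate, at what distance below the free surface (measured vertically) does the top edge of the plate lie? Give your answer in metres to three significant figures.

d_top ≈ 4.01 m

γ = 9.81 kN/m³.
A = 4.5 × 2 = 9 m².
From F = γ·h_c·A, the centroid depth is h_c = 442/(9.81 × 9) = 5.00623 m.
The centroid lies 2/2 = 1 m below the top edge, so the top edge sits at h_top = 5.00623 − 1 = 4.00623 m below the surface.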